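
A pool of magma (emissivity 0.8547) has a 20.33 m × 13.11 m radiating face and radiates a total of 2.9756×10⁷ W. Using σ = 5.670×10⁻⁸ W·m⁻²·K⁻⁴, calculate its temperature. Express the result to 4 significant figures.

T ≈ 1232 K

Area A = 20.33 × 13.11 = 266.526 m².
P = εσAT⁴ ⇒ T = (P/(εσA))^(1/4) = (2.9756×10⁷/(0.8547×5.670×10⁻⁸×266.526))^(1/4) = 1232 K.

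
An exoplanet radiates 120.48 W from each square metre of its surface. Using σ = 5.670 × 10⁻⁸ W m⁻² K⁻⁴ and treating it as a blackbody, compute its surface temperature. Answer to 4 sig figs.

I = σT⁴, so T = (I/σ)^(1/4) = (120.48/(5.670×10⁻⁸))^(1/4) = 214.7 K.

T ≈ 214.7 K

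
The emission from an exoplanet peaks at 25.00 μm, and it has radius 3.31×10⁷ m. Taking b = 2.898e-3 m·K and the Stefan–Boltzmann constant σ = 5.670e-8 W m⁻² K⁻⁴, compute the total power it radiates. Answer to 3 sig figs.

P ≈ 1.41×10¹⁷ W

Wien's law: T = b/λ_max = 2.898×10⁻³/2.500×10⁻⁵ = 115.920 K.
Surface area A = 4πR² = 4π(3.31×10⁷ m)² = 1.37678×10¹⁶ m².
Then P = σAT⁴ = 5.670×10⁻⁸×1.37678×10¹⁶×(115.920)⁴ = 1.41×10¹⁷ W.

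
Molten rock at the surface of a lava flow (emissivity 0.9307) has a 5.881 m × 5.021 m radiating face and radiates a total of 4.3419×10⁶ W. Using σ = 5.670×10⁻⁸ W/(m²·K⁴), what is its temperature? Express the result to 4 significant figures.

Area A = 5.881 × 5.021 = 29.5285 m².
P = εσAT⁴ ⇒ T = (P/(εσA))^(1/4) = (4.3419×10⁶/(0.9307×5.670×10⁻⁸×29.5285))^(1/4) = 1292 K.

T ≈ 1292 K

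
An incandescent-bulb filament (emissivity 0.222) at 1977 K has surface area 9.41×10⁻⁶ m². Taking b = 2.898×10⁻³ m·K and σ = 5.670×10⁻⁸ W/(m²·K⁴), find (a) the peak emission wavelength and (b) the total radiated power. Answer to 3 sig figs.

λ_max ≈ 1.47 μm; P ≈ 1.81 W

(a) λ_max = b/T = 2.898×10⁻³/1977 = 1.466×10⁻⁶ m = 1.47 μm.
Area A = 9.41×10⁻⁶ m².
(b) P = εσAT⁴ = 0.222×5.670×10⁻⁸×9.41×10⁻⁶×(1977)⁴ = 1.81 W.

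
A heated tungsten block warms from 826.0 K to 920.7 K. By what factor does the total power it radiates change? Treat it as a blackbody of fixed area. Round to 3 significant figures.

P ∝ T⁴, so P₂/P₁ = (T₂/T₁)⁴ = (920.7/826.0)⁴ = (1.11465)⁴ = 1.54.

P₂/P₁ ≈ 1.54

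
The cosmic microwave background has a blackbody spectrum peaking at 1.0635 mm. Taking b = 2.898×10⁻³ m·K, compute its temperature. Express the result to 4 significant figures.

T ≈ 2.725 K

Wien's law gives T = b/λ_max = (2.898×10⁻³ m·K)/(1.0635×10⁻³ m) = 2.725 K.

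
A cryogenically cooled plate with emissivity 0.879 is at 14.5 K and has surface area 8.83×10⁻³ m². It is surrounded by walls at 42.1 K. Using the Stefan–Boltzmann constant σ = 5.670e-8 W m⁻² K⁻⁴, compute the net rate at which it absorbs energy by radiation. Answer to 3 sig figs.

Net gain ≈ 1.36×10⁻³ W

Area A = 8.83×10⁻³ m².
Net radiated power P_net = εσA(T⁴ − T₀⁴) = 0.879×5.670×10⁻⁸×8.83×10⁻³×(14.5⁴ − 42.1⁴).
T⁴ − T₀⁴ = 44205.1 − 3.14144×10⁶ = -3.09723×10⁶ K⁴, so P_net = -1.36×10⁻³ W — negative, meaning a net gain of 1.36×10⁻³ W.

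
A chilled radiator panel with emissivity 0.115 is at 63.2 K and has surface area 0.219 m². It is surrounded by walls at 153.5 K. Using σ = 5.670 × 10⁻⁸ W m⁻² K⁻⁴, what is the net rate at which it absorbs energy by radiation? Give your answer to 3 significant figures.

Net gain ≈ 0.770 W

Area A = 0.219 m².
Net radiated power P_net = εσA(T⁴ − T₀⁴) = 0.115×5.670×10⁻⁸×0.219×(63.2⁴ − 153.5⁴).
T⁴ − T₀⁴ = 1.59540×10⁷ − 5.55180×10⁸ = -5.39226×10⁸ K⁴, so P_net = -0.770 W — negative, meaning a net gain of 0.770 W.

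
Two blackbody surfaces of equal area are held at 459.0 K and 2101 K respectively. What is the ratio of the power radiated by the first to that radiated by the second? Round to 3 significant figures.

P₁/P₂ ≈ 2.28×10⁻³

With equal areas, P₁/P₂ = (T₁/T₂)⁴ = (459.0/2101)⁴ = 2.28×10⁻³.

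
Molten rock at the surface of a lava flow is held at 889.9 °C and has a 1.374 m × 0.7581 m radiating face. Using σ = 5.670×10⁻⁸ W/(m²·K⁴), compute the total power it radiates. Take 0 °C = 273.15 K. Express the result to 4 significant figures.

P ≈ 1.081×10⁵ W

T = 889.9 °C + 273.15 = 1163.05 K.
Area A = 1.374 × 0.7581 = 1.04163 m².
P = σAT⁴ = 5.670×10⁻⁸ × 1.04163 × (1163.05)⁴ = 1.081×10⁵ W.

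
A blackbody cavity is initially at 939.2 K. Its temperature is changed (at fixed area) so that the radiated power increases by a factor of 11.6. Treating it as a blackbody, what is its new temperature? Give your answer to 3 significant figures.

T₂ ≈ 1.73×10³ K

P ∝ T⁴, so T₂/T₁ = (P₂/P₁)^(1/4) = (11.6)^(1/4) = 1.84550.
T₂ = 939.2 × 1.84550 = 1.73×10³ K.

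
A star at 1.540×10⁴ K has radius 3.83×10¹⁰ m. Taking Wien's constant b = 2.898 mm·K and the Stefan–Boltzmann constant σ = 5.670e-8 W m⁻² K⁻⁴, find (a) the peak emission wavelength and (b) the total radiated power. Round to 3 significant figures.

λ_max ≈ 188 nm; P ≈ 5.88×10³¹ W

(a) λ_max = b/T = 2.898×10⁻³/1.540×10⁴ = 1.882×10⁻⁷ m = 188 nm.
Surface area A = 4πR² = 4π(3.83×10¹⁰ m)² = 1.84335×10²² m².
(b) P = σAT⁴ = 5.670×10⁻⁸×1.84335×10²²×(1.540×10⁴)⁴ = 5.88×10³¹ W.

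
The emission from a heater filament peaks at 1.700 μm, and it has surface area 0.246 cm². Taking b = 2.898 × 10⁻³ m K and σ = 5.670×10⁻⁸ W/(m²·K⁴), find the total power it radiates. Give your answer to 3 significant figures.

P ≈ 11.8 W

Wien's law: T = b/λ_max = 2.898×10⁻³/1.700×10⁻⁶ = 1704.71 K.
Area A = 0.246 cm² = 2.46×10⁻⁵ m².
Then P = σAT⁴ = 5.670×10⁻⁸×2.46×10⁻⁵×(1704.71)⁴ = 11.8 W.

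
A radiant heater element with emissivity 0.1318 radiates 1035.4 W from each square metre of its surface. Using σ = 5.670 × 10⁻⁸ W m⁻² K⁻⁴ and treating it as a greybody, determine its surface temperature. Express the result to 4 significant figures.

T ≈ 610.1 K

I = εσT⁴, so T = (I/εσ)^(1/4) = (1035.4/(0.1318×5.670×10⁻⁸))^(1/4) = 610.1 K.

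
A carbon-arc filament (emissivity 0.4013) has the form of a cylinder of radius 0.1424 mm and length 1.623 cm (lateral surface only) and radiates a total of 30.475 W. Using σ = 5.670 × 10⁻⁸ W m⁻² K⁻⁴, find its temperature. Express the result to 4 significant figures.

T ≈ 3099 K

Lateral area A = 2πrL = 2π×1.424×10⁻⁴×0.01623 = 1.45214×10⁻⁵ m².
P = εσAT⁴ ⇒ T = (P/(εσA))^(1/4) = (30.475/(0.4013×5.670×10⁻⁸×1.45214×10⁻⁵))^(1/4) = 3099 K.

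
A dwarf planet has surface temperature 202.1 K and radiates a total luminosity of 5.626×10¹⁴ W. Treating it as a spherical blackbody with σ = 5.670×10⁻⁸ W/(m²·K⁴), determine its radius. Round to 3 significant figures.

L = 4πR²σT⁴ ⇒ R = √(L/(4πσT⁴)).
σT⁴ = 94.5907 W/m², so R = √(5.626×10¹⁴/(4π×94.5907)) = 6.88×10⁵ m.

R ≈ 6.88×10⁵ m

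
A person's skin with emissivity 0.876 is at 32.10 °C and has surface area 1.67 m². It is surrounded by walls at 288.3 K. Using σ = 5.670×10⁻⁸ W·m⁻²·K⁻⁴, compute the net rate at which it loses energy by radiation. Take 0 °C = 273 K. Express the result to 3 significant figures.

T = 32.10 °C + 273 = 305.10 K.
Area A = 1.67 m².
Net radiated power P_net = εσA(T⁴ − T₀⁴) = 0.876×5.670×10⁻⁸×1.67×(305.10⁴ − 288.3⁴).
T⁴ − T₀⁴ = 8.66501×10⁹ − 6.90842×10⁹ = 1.75659×10⁹ K⁴, so P_net = 146 W.

Net loss ≈ 146 W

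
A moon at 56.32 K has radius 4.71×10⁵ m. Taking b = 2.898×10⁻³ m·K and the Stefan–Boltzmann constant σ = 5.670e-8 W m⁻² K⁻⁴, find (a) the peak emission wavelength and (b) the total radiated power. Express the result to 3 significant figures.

λ_max ≈ 51.5 μm; P ≈ 1.59×10¹² W

(a) λ_max = b/T = 2.898×10⁻³/56.32 = 5.146×10⁻⁵ m = 51.5 μm.
Surface area A = 4πR² = 4π(4.71×10⁵ m)² = 2.78774×10¹² m².
(b) P = σAT⁴ = 5.670×10⁻⁸×2.78774×10¹²×(56.32)⁴ = 1.59×10¹² W.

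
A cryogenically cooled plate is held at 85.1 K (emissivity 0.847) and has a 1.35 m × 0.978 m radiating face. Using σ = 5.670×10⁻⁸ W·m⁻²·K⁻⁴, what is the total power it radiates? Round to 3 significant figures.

Area A = 1.35 × 0.978 = 1.3203 m².
P = εσAT⁴ = 0.847 × 5.670×10⁻⁸ × 1.3203 × (85.1)⁴ = 3.33 W.

P ≈ 3.33 W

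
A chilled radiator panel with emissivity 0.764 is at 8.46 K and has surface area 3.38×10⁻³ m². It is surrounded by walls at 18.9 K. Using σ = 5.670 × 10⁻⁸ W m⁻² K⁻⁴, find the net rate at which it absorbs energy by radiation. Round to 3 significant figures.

Area A = 3.38×10⁻³ m².
Net radiated power P_net = εσA(T⁴ − T₀⁴) = 0.764×5.670×10⁻⁸×3.38×10⁻³×(8.46⁴ − 18.9⁴).
T⁴ − T₀⁴ = 5122.49 − 1.27599×10⁵ = -1.22477×10⁵ K⁴, so P_net = -1.79×10⁻⁵ W — negative, meaning a net gain of 1.79×10⁻⁵ W.

Net gain ≈ 1.79×10⁻⁵ W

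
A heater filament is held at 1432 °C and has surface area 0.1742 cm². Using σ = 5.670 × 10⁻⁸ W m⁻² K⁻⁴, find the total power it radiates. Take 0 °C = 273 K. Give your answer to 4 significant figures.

P ≈ 8.347 W

T = 1432 °C + 273 = 1705 K.
Area A = 0.1742 cm² = 1.742×10⁻⁵ m².
P = σAT⁴ = 5.670×10⁻⁸ × 1.742×10⁻⁵ × (1705)⁴ = 8.347 W.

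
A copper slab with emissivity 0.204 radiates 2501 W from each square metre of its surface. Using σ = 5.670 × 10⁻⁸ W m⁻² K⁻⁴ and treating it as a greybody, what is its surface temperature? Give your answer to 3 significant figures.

I = εσT⁴, so T = (I/εσ)^(1/4) = (2501/(0.204×5.670×10⁻⁸))^(1/4) = 682 K.

T ≈ 682 K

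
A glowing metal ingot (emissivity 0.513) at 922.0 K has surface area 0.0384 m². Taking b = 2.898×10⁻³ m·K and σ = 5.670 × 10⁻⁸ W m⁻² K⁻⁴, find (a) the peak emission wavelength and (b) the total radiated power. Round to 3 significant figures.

λ_max ≈ 3.14 μm; P ≈ 807 W

(a) λ_max = b/T = 2.898×10⁻³/922.0 = 3.143×10⁻⁶ m = 3.14 μm.
Area A = 0.0384 m².
(b) P = εσAT⁴ = 0.513×5.670×10⁻⁸×0.0384×(922.0)⁴ = 807 W.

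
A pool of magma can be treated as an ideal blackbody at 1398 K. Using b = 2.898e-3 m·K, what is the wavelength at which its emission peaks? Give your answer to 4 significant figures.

Wien's displacement law: λ_max = b/T = (2.898×10⁻³ m·K)/(1398 K) = 2.0730×10⁻⁶ m.
That is 2073 nm, in the infrared range.

λ_max ≈ 2073 nm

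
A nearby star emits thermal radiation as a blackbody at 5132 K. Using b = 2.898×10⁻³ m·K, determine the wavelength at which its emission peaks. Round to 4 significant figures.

Wien's displacement law: λ_max = b/T = (2.898×10⁻³ m·K)/(5132 K) = 5.6469×10⁻⁷ m.
That is 564.7 nm, in the visible range.

λ_max ≈ 564.7 nm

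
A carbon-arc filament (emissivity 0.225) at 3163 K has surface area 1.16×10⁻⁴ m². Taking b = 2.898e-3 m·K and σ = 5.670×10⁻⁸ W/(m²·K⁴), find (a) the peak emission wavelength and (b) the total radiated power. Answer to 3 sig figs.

(a) λ_max = b/T = 2.898×10⁻³/3163 = 9.162×10⁻⁷ m = 0.916 μm.
Area A = 1.16×10⁻⁴ m².
(b) P = εσAT⁴ = 0.225×5.670×10⁻⁸×1.16×10⁻⁴×(3163)⁴ = 148 W.

λ_max ≈ 0.916 μm; P ≈ 148 W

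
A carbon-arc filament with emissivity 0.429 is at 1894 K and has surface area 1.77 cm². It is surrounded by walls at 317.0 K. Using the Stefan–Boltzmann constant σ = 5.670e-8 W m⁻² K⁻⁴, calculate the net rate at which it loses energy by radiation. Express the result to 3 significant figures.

Area A = 1.77 cm² = 1.77×10⁻⁴ m².
Net radiated power P_net = εσA(T⁴ − T₀⁴) = 0.429×5.670×10⁻⁸×1.77×10⁻⁴×(1894⁴ − 317.0⁴).
T⁴ − T₀⁴ = 1.28683×10¹³ − 1.00980×10¹⁰ = 1.28582×10¹³ K⁴, so P_net = 55.4 W.

Net loss ≈ 55.4 W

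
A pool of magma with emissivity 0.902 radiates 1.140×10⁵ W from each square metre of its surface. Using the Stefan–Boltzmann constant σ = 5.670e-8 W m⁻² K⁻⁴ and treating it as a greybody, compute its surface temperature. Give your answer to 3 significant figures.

T ≈ 1.22×10³ K

I = εσT⁴, so T = (I/εσ)^(1/4) = (1.140×10⁵/(0.902×5.670×10⁻⁸))^(1/4) = 1.22×10³ K.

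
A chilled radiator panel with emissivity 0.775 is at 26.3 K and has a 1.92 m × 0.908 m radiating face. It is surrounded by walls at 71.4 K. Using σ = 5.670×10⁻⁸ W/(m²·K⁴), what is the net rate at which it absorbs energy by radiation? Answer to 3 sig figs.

Area A = 1.92 × 0.908 = 1.74336 m².
Net radiated power P_net = εσA(T⁴ − T₀⁴) = 0.775×5.670×10⁻⁸×1.74336×(26.3⁴ − 71.4⁴).
T⁴ − T₀⁴ = 4.78435×10⁵ − 2.59892×10⁷ = -2.55108×10⁷ K⁴, so P_net = -1.95 W — negative, meaning a net gain of 1.95 W.

Net gain ≈ 1.95 W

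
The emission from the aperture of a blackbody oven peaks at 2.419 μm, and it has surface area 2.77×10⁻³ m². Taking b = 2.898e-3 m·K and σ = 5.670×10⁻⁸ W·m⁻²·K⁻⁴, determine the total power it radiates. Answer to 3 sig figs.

Wien's law: T = b/λ_max = 2.898×10⁻³/2.419×10⁻⁶ = 1198.02 K.
Area A = 2.77×10⁻³ m².
Then P = σAT⁴ = 5.670×10⁻⁸×2.77×10⁻³×(1198.02)⁴ = 324 W.

P ≈ 324 W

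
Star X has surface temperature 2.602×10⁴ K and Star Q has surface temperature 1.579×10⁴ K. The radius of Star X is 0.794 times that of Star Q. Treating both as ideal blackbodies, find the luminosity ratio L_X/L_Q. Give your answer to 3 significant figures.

L ∝ R²T⁴, so L_X/L_Q = (R_X/R_Q)²(T_X/T_Q)⁴ = (0.794)² × (2.602×10⁴/1.579×10⁴)⁴ = 0.630436 × 7.37396 = 4.65.

L_X/L_Q ≈ 4.65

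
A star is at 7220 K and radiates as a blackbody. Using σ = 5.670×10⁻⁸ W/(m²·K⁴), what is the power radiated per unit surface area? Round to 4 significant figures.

I ≈ 1.541×10⁸ W/m²

Stefan–Boltzmann: I = σT⁴ = 5.670×10⁻⁸ × (7220)⁴ = 1.541×10⁸ W/m².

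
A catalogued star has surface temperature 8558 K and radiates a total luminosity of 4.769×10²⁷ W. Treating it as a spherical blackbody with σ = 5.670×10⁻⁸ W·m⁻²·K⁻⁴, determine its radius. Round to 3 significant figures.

L = 4πR²σT⁴ ⇒ R = √(L/(4πσT⁴)).
σT⁴ = 3.04139×10⁸ W/m², so R = √(4.769×10²⁷/(4π×3.04139×10⁸)) = 1.12×10⁹ m.

R ≈ 1.12×10⁹ m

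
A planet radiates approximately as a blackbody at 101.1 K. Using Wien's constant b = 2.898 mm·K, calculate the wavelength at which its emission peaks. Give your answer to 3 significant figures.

λ_max ≈ 28.7 μm

Wien's displacement law: λ_max = b/T = (2.898×10⁻³ m·K)/(101.1 K) = 2.866×10⁻⁵ m.
That is 28.7 μm, in the infrared range.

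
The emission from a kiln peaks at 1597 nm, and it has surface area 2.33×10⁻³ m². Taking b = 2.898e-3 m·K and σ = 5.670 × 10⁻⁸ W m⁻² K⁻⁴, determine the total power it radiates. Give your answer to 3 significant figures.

P ≈ 1.43×10³ W

Wien's law: T = b/λ_max = 2.898×10⁻³/1.597×10⁻⁶ = 1814.65 K.
Area A = 2.33×10⁻³ m².
Then P = σAT⁴ = 5.670×10⁻⁸×2.33×10⁻³×(1814.65)⁴ = 1.43×10³ W.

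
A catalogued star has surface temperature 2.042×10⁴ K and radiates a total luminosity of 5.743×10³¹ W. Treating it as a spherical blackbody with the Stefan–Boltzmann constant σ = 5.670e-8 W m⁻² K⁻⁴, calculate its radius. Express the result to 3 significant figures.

R ≈ 2.15×10¹⁰ m

L = 4πR²σT⁴ ⇒ R = √(L/(4πσT⁴)).
σT⁴ = 9.85839×10⁹ W/m², so R = √(5.743×10³¹/(4π×9.85839×10⁹)) = 2.15×10¹⁰ m.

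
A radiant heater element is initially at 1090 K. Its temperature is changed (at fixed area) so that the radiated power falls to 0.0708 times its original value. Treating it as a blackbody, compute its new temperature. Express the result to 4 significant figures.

T₂ ≈ 562.3 K

P ∝ T⁴, so T₂/T₁ = (P₂/P₁)^(1/4) = (0.0708)^(1/4) = 0.515832.
T₂ = 1090 × 0.515832 = 562.3 K.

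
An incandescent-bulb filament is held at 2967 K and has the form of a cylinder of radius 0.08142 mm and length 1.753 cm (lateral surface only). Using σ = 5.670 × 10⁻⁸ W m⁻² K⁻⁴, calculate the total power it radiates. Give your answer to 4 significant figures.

P ≈ 39.40 W

Lateral area A = 2πrL = 2π×8.142×10⁻⁵×0.01753 = 8.96794×10⁻⁶ m².
P = σAT⁴ = 5.670×10⁻⁸ × 8.96794×10⁻⁶ × (2967)⁴ = 39.40 W.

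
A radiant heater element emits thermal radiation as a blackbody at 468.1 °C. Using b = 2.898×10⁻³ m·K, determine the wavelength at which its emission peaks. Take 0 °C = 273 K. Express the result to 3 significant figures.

T = 468.1 °C + 273 = 741.1 K.
Wien's displacement law: λ_max = b/T = (2.898×10⁻³ m·K)/(741.1 K) = 3.910×10⁻⁶ m.
That is 3.91 μm, in the infrared range.

λ_max ≈ 3.91 μm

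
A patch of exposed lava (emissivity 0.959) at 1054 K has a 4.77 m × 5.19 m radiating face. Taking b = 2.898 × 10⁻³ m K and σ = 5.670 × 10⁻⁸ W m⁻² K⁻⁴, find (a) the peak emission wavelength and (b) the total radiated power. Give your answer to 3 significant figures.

(a) λ_max = b/T = 2.898×10⁻³/1054 = 2.750×10⁻⁶ m = 2.75×10³ nm.
Area A = 4.77 × 5.19 = 24.7563 m².
(b) P = εσAT⁴ = 0.959×5.670×10⁻⁸×24.7563×(1054)⁴ = 1.66×10⁶ W.

λ_max ≈ 2.75×10³ nm; P ≈ 1.66×10⁶ W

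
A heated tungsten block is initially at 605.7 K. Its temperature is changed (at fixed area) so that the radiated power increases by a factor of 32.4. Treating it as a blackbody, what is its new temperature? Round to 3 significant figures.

P ∝ T⁴, so T₂/T₁ = (P₂/P₁)^(1/4) = (32.4)^(1/4) = 2.38581.
T₂ = 605.7 × 2.38581 = 1.45×10³ K.

T₂ ≈ 1.45×10³ K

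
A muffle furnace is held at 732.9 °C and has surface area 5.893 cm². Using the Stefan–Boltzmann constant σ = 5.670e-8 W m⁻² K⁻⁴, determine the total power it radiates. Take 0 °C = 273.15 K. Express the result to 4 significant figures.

T = 732.9 °C + 273.15 = 1006.05 K.
Area A = 5.893 cm² = 5.893×10⁻⁴ m².
P = σAT⁴ = 5.670×10⁻⁸ × 5.893×10⁻⁴ × (1006.05)⁴ = 34.23 W.

P ≈ 34.23 W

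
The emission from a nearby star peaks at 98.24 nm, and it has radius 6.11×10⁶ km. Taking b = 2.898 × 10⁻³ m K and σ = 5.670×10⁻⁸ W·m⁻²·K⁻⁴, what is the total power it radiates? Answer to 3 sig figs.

P ≈ 2.01×10³¹ W

Wien's law: T = b/λ_max = 2.898×10⁻³/9.824×10⁻⁸ = 29499.2 K.
Surface area A = 4πR² = 4π(6.11×10⁹ m)² = 4.69129×10²⁰ m².
Then P = σAT⁴ = 5.670×10⁻⁸×4.69129×10²⁰×(29499.2)⁴ = 2.01×10³¹ W.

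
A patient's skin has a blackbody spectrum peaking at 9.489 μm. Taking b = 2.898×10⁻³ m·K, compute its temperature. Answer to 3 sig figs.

T ≈ 305 K

Wien's law gives T = b/λ_max = (2.898×10⁻³ m·K)/(9.489×10⁻⁶ m) = 305 K.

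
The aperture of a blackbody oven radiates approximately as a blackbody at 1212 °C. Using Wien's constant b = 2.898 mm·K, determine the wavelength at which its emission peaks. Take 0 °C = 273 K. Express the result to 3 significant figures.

λ_max ≈ 1.95×10³ nm

T = 1212 °C + 273 = 1485 K.
Wien's displacement law: λ_max = b/T = (2.898×10⁻³ m·K)/(1485 K) = 1.952×10⁻⁶ m.
That is 1.95×10³ nm, in the infrared range.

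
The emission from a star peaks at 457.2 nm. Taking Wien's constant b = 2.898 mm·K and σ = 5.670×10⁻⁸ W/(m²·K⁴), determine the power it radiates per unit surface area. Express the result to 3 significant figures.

Wien's law: T = b/λ_max = 2.898×10⁻³/4.572×10⁻⁷ = 6338.58 K.
Then I = σT⁴ = 5.670×10⁻⁸×(6338.58)⁴ = 9.15×10⁷ W/m².

I ≈ 9.15×10⁷ W/m²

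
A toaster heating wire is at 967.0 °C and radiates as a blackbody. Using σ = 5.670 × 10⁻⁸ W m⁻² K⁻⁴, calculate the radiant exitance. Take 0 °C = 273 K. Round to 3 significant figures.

T = 967.0 °C + 273 = 1240.0 K.
Stefan–Boltzmann: I = σT⁴ = 5.670×10⁻⁸ × (1240.0)⁴ = 1.34×10⁵ W/m².

I ≈ 1.34×10⁵ W/m²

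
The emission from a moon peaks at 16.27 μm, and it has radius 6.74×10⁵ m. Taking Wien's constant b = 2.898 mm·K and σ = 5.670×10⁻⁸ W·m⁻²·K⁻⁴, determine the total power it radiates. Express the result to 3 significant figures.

Wien's law: T = b/λ_max = 2.898×10⁻³/1.627×10⁻⁵ = 178.119 K.
Surface area A = 4πR² = 4π(6.74×10⁵ m)² = 5.70860×10¹² m².
Then P = σAT⁴ = 5.670×10⁻⁸×5.70860×10¹²×(178.119)⁴ = 3.26×10¹⁴ W.

P ≈ 3.26×10¹⁴ W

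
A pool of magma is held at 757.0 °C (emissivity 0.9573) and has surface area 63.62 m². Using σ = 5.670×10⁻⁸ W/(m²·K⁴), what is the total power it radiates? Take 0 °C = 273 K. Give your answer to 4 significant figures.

P ≈ 3.887×10⁶ W

T = 757.0 °C + 273 = 1030.0 K.
Area A = 63.62 m².
P = εσAT⁴ = 0.9573 × 5.670×10⁻⁸ × 63.62 × (1030.0)⁴ = 3.887×10⁶ W.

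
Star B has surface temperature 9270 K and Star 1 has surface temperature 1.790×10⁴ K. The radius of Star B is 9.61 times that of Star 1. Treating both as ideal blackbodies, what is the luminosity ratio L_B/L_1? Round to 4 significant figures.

L_B/L_1 ≈ 6.643

L ∝ R²T⁴, so L_B/L_1 = (R_B/R_1)²(T_B/T_1)⁴ = (9.61)² × (9270/1.790×10⁴)⁴ = 92.3521 × 0.0719295 = 6.643.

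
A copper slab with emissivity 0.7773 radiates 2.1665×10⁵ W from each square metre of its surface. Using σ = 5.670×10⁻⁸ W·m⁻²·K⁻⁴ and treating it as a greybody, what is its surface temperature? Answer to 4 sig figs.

T ≈ 1489 K

I = εσT⁴, so T = (I/εσ)^(1/4) = (2.1665×10⁵/(0.7773×5.670×10⁻⁸))^(1/4) = 1489 K.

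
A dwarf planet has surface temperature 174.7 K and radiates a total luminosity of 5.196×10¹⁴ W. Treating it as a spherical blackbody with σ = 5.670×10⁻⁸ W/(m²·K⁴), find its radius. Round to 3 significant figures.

L = 4πR²σT⁴ ⇒ R = √(L/(4πσT⁴)).
σT⁴ = 52.8147 W/m², so R = √(5.196×10¹⁴/(4π×52.8147)) = 8.85×10⁵ m.

R ≈ 8.85×10⁵ m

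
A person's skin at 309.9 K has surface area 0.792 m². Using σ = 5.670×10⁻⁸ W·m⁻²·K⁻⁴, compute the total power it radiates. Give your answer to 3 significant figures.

Area A = 0.792 m².
P = σAT⁴ = 5.670×10⁻⁸ × 0.792 × (309.9)⁴ = 414 W.

P ≈ 414 W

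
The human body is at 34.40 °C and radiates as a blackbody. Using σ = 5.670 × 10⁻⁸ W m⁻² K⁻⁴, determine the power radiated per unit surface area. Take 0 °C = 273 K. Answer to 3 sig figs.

I ≈ 506 W/m²

T = 34.40 °C + 273 = 307.40 K.
Stefan–Boltzmann: I = σT⁴ = 5.670×10⁻⁸ × (307.40)⁴ = 506 W/m².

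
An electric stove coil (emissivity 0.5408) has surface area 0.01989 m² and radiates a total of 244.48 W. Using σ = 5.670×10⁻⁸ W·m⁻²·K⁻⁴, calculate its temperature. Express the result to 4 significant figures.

T ≈ 795.7 K

Area A = 0.01989 m².
P = εσAT⁴ ⇒ T = (P/(εσA))^(1/4) = (244.48/(0.5408×5.670×10⁻⁸×0.01989))^(1/4) = 795.7 K.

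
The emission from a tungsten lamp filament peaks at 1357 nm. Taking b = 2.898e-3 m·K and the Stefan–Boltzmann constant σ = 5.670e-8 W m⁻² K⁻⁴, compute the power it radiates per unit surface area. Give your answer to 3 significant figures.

Wien's law: T = b/λ_max = 2.898×10⁻³/1.357×10⁻⁶ = 2135.59 K.
Then I = σT⁴ = 5.670×10⁻⁸×(2135.59)⁴ = 1.18×10⁶ W/m².

I ≈ 1.18×10⁶ W/m²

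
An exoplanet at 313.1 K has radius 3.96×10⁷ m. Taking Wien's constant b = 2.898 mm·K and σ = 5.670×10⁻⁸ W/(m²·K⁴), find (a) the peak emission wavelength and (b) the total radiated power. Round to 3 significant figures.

λ_max ≈ 9.26 μm; P ≈ 1.07×10¹⁹ W

(a) λ_max = b/T = 2.898×10⁻³/313.1 = 9.256×10⁻⁶ m = 9.26 μm.
Surface area A = 4πR² = 4π(3.96×10⁷ m)² = 1.97061×10¹⁶ m².
(b) P = σAT⁴ = 5.670×10⁻⁸×1.97061×10¹⁶×(313.1)⁴ = 1.07×10¹⁹ W.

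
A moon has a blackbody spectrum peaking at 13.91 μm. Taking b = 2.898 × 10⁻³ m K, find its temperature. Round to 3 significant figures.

T ≈ 208 K

Wien's law gives T = b/λ_max = (2.898×10⁻³ m·K)/(1.391×10⁻⁵ m) = 208 K.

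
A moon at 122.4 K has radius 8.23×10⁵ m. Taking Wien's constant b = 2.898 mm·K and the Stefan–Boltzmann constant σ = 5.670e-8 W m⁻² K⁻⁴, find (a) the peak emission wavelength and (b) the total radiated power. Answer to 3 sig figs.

(a) λ_max = b/T = 2.898×10⁻³/122.4 = 2.368×10⁻⁵ m = 23.7 μm.
Surface area A = 4πR² = 4π(8.23×10⁵ m)² = 8.51157×10¹² m².
(b) P = σAT⁴ = 5.670×10⁻⁸×8.51157×10¹²×(122.4)⁴ = 1.08×10¹⁴ W.

λ_max ≈ 23.7 μm; P ≈ 1.08×10¹⁴ W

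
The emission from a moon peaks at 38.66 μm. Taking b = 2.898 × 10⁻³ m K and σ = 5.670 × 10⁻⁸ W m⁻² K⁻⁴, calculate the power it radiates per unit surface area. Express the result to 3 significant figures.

I ≈ 1.79 W/m²

Wien's law: T = b/λ_max = 2.898×10⁻³/3.866×10⁻⁵ = 74.9612 K.
Then I = σT⁴ = 5.670×10⁻⁸×(74.9612)⁴ = 1.79 W/m².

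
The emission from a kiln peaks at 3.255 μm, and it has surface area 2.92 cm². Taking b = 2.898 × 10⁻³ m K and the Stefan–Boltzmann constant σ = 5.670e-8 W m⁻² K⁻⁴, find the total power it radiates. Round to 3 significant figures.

P ≈ 10.4 W

Wien's law: T = b/λ_max = 2.898×10⁻³/3.255×10⁻⁶ = 890.323 K.
Area A = 2.92 cm² = 2.92×10⁻⁴ m².
Then P = σAT⁴ = 5.670×10⁻⁸×2.92×10⁻⁴×(890.323)⁴ = 10.4 W.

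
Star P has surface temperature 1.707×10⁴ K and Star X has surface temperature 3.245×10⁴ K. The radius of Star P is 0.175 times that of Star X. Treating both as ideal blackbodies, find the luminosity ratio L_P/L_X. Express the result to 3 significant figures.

L_P/L_X ≈ 2.35×10⁻³

L ∝ R²T⁴, so L_P/L_X = (R_P/R_X)²(T_P/T_X)⁴ = (0.175)² × (1.707×10⁴/3.245×10⁴)⁴ = 0.030625 × 0.0765729 = 2.35×10⁻³.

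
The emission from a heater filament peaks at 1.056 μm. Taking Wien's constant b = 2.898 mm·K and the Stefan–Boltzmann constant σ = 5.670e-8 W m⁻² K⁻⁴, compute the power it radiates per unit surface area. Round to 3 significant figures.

I ≈ 3.22×10⁶ W/m²

Wien's law: T = b/λ_max = 2.898×10⁻³/1.056×10⁻⁶ = 2744.32 K.
Then I = σT⁴ = 5.670×10⁻⁸×(2744.32)⁴ = 3.22×10⁶ W/m².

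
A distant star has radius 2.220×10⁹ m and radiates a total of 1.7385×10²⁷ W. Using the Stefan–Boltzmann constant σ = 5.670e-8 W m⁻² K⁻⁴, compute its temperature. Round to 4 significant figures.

T ≈ 4717 K

Surface area A = 4πR² = 4π(2.220×10⁹ m)² = 6.19321×10¹⁹ m².
P = σAT⁴ ⇒ T = (P/(σA))^(1/4) = (1.7385×10²⁷/(5.670×10⁻⁸×6.19321×10¹⁹))^(1/4) = 4717 K.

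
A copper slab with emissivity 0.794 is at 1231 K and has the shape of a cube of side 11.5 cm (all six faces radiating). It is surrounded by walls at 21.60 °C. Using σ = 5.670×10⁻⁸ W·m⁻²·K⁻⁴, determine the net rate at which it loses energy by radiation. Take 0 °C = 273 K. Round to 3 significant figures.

Surroundings: T = 21.60 °C + 273 = 294.60 K.
Area A = 6s² = 6×(0.115 m)² = 0.07935 m².
Net radiated power P_net = εσA(T⁴ − T₀⁴) = 0.794×5.670×10⁻⁸×0.07935×(1231⁴ − 294.60⁴).
T⁴ − T₀⁴ = 2.29632×10¹² − 7.53236×10⁹ = 2.28879×10¹² K⁴, so P_net = 8.18×10³ W.

Net loss ≈ 8.18×10³ W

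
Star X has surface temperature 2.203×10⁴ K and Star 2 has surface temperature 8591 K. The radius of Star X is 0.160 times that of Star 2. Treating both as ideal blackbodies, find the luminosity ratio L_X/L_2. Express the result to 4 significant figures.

L ∝ R²T⁴, so L_X/L_2 = (R_X/R_2)²(T_X/T_2)⁴ = (0.160)² × (2.203×10⁴/8591)⁴ = 0.0256 × 43.2397 = 1.107.

L_X/L_2 ≈ 1.107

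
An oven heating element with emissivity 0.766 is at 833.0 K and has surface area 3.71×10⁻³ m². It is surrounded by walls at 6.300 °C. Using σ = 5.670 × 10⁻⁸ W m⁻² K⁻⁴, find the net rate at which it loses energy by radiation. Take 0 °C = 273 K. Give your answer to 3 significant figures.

Net loss ≈ 76.6 W

Surroundings: T = 6.300 °C + 273 = 279.300 K.
Area A = 3.71×10⁻³ m².
Net radiated power P_net = εσA(T⁴ − T₀⁴) = 0.766×5.670×10⁻⁸×3.71×10⁻³×(833.0⁴ − 279.300⁴).
T⁴ − T₀⁴ = 4.81482×10¹¹ − 6.08532×10⁹ = 4.75397×10¹¹ K⁴, so P_net = 76.6 W.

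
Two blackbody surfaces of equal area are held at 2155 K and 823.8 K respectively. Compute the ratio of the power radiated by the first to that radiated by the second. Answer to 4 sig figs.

With equal areas, P₁/P₂ = (T₁/T₂)⁴ = (2155/823.8)⁴ = 46.83.

P₁/P₂ ≈ 46.83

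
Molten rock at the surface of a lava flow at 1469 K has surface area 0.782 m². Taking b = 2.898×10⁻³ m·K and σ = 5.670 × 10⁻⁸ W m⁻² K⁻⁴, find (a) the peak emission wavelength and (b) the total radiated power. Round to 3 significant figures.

(a) λ_max = b/T = 2.898×10⁻³/1469 = 1.973×10⁻⁶ m = 1.97×10³ nm.
Area A = 0.782 m².
(b) P = σAT⁴ = 5.670×10⁻⁸×0.782×(1469)⁴ = 2.06×10⁵ W.

λ_max ≈ 1.97×10³ nm; P ≈ 2.06×10⁵ W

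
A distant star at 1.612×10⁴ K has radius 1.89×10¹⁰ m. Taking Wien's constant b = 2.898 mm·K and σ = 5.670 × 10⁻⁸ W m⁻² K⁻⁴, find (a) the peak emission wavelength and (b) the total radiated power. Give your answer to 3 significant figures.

(a) λ_max = b/T = 2.898×10⁻³/1.612×10⁴ = 1.798×10⁻⁷ m = 180 nm.
Surface area A = 4πR² = 4π(1.89×10¹⁰ m)² = 4.48883×10²¹ m².
(b) P = σAT⁴ = 5.670×10⁻⁸×4.48883×10²¹×(1.612×10⁴)⁴ = 1.72×10³¹ W.

λ_max ≈ 180 nm; P ≈ 1.72×10³¹ W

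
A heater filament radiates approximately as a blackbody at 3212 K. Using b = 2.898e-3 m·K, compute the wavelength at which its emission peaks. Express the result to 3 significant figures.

λ_max ≈ 0.902 μm

Wien's displacement law: λ_max = b/T = (2.898×10⁻³ m·K)/(3212 K) = 9.022×10⁻⁷ m.
That is 0.902 μm, in the infrared range.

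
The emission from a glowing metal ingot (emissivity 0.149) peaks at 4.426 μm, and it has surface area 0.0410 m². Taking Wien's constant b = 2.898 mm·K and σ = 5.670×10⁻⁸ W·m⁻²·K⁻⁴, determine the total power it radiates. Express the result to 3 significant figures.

P ≈ 63.7 W

Wien's law: T = b/λ_max = 2.898×10⁻³/4.426×10⁻⁶ = 654.767 K.
Area A = 0.0410 m².
Then P = εσAT⁴ = 0.149×5.670×10⁻⁸×0.0410×(654.767)⁴ = 63.7 W.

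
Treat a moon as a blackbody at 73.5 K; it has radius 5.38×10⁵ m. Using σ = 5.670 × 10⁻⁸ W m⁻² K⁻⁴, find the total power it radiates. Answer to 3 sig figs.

Surface area A = 4πR² = 4π(5.38×10⁵ m)² = 3.63726×10¹² m².
P = σAT⁴ = 5.670×10⁻⁸ × 3.63726×10¹² × (73.5)⁴ = 6.02×10¹² W.

P ≈ 6.02×10¹² W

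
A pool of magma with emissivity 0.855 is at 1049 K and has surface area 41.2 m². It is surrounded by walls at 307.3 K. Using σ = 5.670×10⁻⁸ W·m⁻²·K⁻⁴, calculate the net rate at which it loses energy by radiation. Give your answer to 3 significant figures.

Area A = 41.2 m².
Net radiated power P_net = εσA(T⁴ − T₀⁴) = 0.855×5.670×10⁻⁸×41.2×(1049⁴ − 307.3⁴).
T⁴ − T₀⁴ = 1.21088×10¹² − 8.91765×10⁹ = 1.20196×10¹² K⁴, so P_net = 2.40×10⁶ W.

Net loss ≈ 2.40×10⁶ W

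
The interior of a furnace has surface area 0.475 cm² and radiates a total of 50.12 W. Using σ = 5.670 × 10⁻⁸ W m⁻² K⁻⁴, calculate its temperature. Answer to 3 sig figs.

T ≈ 2.08×10³ K

Area A = 0.475 cm² = 4.75×10⁻⁵ m².
P = σAT⁴ ⇒ T = (P/(σA))^(1/4) = (50.12/(5.670×10⁻⁸×4.75×10⁻⁵))^(1/4) = 2.08×10³ K.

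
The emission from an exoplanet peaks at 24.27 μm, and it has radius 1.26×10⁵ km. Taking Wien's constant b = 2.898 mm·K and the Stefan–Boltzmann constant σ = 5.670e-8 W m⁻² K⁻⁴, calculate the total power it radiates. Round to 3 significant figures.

P ≈ 2.30×10¹⁸ W

Wien's law: T = b/λ_max = 2.898×10⁻³/2.427×10⁻⁵ = 119.407 K.
Surface area A = 4πR² = 4π(1.26×10⁸ m)² = 1.99504×10¹⁷ m².
Then P = σAT⁴ = 5.670×10⁻⁸×1.99504×10¹⁷×(119.407)⁴ = 2.30×10¹⁸ W.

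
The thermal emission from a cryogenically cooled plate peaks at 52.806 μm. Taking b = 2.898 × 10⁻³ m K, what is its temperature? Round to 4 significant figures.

T ≈ 54.88 K

Wien's law gives T = b/λ_max = (2.898×10⁻³ m·K)/(5.2806×10⁻⁵ m) = 54.88 K.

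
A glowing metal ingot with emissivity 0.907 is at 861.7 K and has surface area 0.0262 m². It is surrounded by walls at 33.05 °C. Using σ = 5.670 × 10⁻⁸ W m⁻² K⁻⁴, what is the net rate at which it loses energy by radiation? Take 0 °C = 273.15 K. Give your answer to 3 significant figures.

Net loss ≈ 731 W

Surroundings: T = 33.05 °C + 273.15 = 306.20 K.
Area A = 0.0262 m².
Net radiated power P_net = εσA(T⁴ − T₀⁴) = 0.907×5.670×10⁻⁸×0.0262×(861.7⁴ − 306.20⁴).
T⁴ − T₀⁴ = 5.51346×10¹¹ − 8.79065×10⁹ = 5.42555×10¹¹ K⁴, so P_net = 731 W.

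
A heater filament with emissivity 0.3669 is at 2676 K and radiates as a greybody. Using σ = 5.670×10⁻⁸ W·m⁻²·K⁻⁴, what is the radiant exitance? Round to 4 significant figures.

Stefan–Boltzmann: I = εσT⁴ = 0.3669 × 5.670×10⁻⁸ × (2676)⁴ = 1.067×10⁶ W/m².

I ≈ 1.067×10⁶ W/m²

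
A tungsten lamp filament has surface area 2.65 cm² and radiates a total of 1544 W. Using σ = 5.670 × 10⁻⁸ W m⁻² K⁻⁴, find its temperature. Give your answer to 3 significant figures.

T ≈ 3.18×10³ K

Area A = 2.65 cm² = 2.65×10⁻⁴ m².
P = σAT⁴ ⇒ T = (P/(σA))^(1/4) = (1544/(5.670×10⁻⁸×2.65×10⁻⁴))^(1/4) = 3.18×10³ K.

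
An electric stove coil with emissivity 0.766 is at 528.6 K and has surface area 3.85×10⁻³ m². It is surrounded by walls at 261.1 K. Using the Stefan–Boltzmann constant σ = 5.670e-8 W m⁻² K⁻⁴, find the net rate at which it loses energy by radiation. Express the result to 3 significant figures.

Area A = 3.85×10⁻³ m².
Net radiated power P_net = εσA(T⁴ − T₀⁴) = 0.766×5.670×10⁻⁸×3.85×10⁻³×(528.6⁴ − 261.1⁴).
T⁴ − T₀⁴ = 7.80744×10¹⁰ − 4.64759×10⁹ = 7.34268×10¹⁰ K⁴, so P_net = 12.3 W.

Net loss ≈ 12.3 W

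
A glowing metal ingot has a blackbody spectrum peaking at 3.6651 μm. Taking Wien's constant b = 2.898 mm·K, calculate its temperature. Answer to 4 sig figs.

T ≈ 790.7 K

Wien's law gives T = b/λ_max = (2.898×10⁻³ m·K)/(3.6651×10⁻⁶ m) = 790.7 K.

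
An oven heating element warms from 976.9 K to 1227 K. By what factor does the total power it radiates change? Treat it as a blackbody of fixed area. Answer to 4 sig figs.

P ∝ T⁴, so P₂/P₁ = (T₂/T₁)⁴ = (1227/976.9)⁴ = (1.25601)⁴ = 2.489.

P₂/P₁ ≈ 2.489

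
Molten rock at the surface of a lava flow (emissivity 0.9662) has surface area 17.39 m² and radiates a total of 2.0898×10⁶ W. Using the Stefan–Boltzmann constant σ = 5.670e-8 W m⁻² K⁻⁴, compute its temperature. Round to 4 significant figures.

T ≈ 1217 K

Area A = 17.39 m².
P = εσAT⁴ ⇒ T = (P/(εσA))^(1/4) = (2.0898×10⁶/(0.9662×5.670×10⁻⁸×17.39))^(1/4) = 1217 K.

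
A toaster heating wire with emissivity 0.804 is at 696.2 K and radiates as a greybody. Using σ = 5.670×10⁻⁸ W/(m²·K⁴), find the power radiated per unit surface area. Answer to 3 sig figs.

Stefan–Boltzmann: I = εσT⁴ = 0.804 × 5.670×10⁻⁸ × (696.2)⁴ = 1.07×10⁴ W/m².

I ≈ 1.07×10⁴ W/m²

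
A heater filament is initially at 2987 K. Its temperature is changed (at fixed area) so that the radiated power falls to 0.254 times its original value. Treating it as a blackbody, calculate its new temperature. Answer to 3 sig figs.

P ∝ T⁴, so T₂/T₁ = (P₂/P₁)^(1/4) = (0.254)^(1/4) = 0.709918.
T₂ = 2987 × 0.709918 = 2.12×10³ K.

T₂ ≈ 2.12×10³ K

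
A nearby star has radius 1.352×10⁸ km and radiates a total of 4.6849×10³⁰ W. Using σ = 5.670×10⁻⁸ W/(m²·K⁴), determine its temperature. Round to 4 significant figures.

T ≈ 4355 K

Surface area A = 4πR² = 4π(1.352×10¹¹ m)² = 2.29701×10²³ m².
P = σAT⁴ ⇒ T = (P/(σA))^(1/4) = (4.6849×10³⁰/(5.670×10⁻⁸×2.29701×10²³))^(1/4) = 4355 K.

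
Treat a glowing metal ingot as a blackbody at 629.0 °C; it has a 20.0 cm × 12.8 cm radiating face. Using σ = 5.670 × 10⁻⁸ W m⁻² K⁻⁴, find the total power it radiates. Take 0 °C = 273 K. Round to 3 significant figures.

P ≈ 961 W

T = 629.0 °C + 273 = 902.0 K.
Area A = 0.200 × 0.128 = 0.0256 m².
P = σAT⁴ = 5.670×10⁻⁸ × 0.0256 × (902.0)⁴ = 961 W.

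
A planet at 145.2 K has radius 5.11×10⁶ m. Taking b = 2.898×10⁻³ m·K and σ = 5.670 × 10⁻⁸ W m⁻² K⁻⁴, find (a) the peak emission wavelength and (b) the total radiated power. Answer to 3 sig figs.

(a) λ_max = b/T = 2.898×10⁻³/145.2 = 1.996×10⁻⁵ m = 20.0 μm.
Surface area A = 4πR² = 4π(5.11×10⁶ m)² = 3.28134×10¹⁴ m².
(b) P = σAT⁴ = 5.670×10⁻⁸×3.28134×10¹⁴×(145.2)⁴ = 8.27×10¹⁵ W.

λ_max ≈ 20.0 μm; P ≈ 8.27×10¹⁵ W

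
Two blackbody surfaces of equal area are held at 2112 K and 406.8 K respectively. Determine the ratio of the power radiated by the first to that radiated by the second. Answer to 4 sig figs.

With equal areas, P₁/P₂ = (T₁/T₂)⁴ = (2112/406.8)⁴ = 726.5.

P₁/P₂ ≈ 726.5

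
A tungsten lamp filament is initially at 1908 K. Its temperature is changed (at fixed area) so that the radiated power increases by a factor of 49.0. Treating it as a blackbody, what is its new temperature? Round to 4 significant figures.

T₂ ≈ 5048 K

P ∝ T⁴, so T₂/T₁ = (P₂/P₁)^(1/4) = (49.0)^(1/4) = 2.64575.
T₂ = 1908 × 2.64575 = 5048 K.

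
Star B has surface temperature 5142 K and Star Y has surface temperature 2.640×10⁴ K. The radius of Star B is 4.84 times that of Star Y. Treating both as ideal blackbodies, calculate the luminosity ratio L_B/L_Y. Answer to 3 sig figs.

L ∝ R²T⁴, so L_B/L_Y = (R_B/R_Y)²(T_B/T_Y)⁴ = (4.84)² × (5142/2.640×10⁴)⁴ = 23.4256 × 1.43917×10⁻³ = 0.0337.

L_B/L_Y ≈ 0.0337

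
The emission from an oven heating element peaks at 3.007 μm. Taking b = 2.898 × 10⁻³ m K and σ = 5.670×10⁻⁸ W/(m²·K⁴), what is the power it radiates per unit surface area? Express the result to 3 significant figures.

I ≈ 4.89×10⁴ W/m²

Wien's law: T = b/λ_max = 2.898×10⁻³/3.007×10⁻⁶ = 963.751 K.
Then I = σT⁴ = 5.670×10⁻⁸×(963.751)⁴ = 4.89×10⁴ W/m².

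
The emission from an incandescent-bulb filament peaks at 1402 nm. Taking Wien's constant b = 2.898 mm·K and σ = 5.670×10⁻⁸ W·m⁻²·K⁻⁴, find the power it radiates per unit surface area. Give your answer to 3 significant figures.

I ≈ 1.04×10⁶ W/m²

Wien's law: T = b/λ_max = 2.898×10⁻³/1.402×10⁻⁶ = 2067.05 K.
Then I = σT⁴ = 5.670×10⁻⁸×(2067.05)⁴ = 1.04×10⁶ W/m².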